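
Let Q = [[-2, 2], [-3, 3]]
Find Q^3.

[[-2, 2], [-3, 3]]

Q² = Q (a projection; rank 1, trace 1), so Q^3 = Q.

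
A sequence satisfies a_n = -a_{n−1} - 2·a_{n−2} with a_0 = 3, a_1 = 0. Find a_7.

30

With companion matrix T = [[-1, -2], [1, 0]], [a_n, a_{n−1}]ᵀ = T·[a_{n−1}, a_{n−2}]ᵀ, so [a_7, a_6]ᵀ = T⁶·[a_1, a_0]ᵀ.
T⁶ = [[7, 10], [-5, 2]], giving [a_7, a_6]ᵀ = [[30], [6]].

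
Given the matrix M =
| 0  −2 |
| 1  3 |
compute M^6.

tr M = 3 and det M = 2, so the characteristic polynomial is λ² − (3)λ + (2) with roots 2 and 1.
Eigenvectors give P = [[1, 2], [−1, −1]] with P⁻¹ = [[−1, −2], [1, 1]], and M = P·diag(2, 1)·P⁻¹.
Then M^6 = P·diag(64, 1)·P⁻¹ = [[64, 2], [−64, −1]] · [[−1, −2], [1, 1]] = [[−62, −126], [63, 127]].

[[−62, −126], [63, 127]]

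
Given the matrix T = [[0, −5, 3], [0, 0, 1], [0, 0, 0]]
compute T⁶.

[[0, 0, 0], [0, 0, 0], [0, 0, 0]]

T is strictly triangular, hence nilpotent: T³ = 0, so T⁶ = 0.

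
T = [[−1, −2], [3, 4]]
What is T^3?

[[−13, −14], [21, 22]]

tr T = 3 and det T = 2, so the characteristic polynomial is λ² − (3)λ + (2) with roots 1 and 2.
Eigenvectors give P = [[−1, −2], [1, 3]] with P⁻¹ = [[−3, −2], [1, 1]], and T = P·diag(1, 2)·P⁻¹.
Then T^3 = P·diag(1, 8)·P⁻¹ = [[−1, −16], [1, 24]] · [[−3, −2], [1, 1]] = [[−13, −14], [21, 22]].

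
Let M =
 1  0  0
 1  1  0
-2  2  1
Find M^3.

M = I + N where N = [[0, 0, 0], [1, 0, 0], [-2, 2, 0]] is strictly lower-triangular, so N^3 = 0.
(I + N)^3 = I + 3·N + 3·N^2 = [[1, 0, 0], [3, 1, 0], [0, 6, 1]].

[[1, 0, 0], [3, 1, 0], [0, 6, 1]]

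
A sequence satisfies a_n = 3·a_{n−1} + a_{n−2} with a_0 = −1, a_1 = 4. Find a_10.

With companion matrix A = [[3, 1], [1, 0]], [a_n, a_{n−1}]ᵀ = A·[a_{n−1}, a_{n−2}]ᵀ, so [a_10, a_9]ᵀ = A⁹·[a_1, a_0]ᵀ.
A⁹ = [[42837, 12970], [12970, 3927]], giving [a_10, a_9]ᵀ = [[158378], [47953]].

158378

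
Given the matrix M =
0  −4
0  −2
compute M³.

M² = [[0, 8], [0, 4]]
M³ = [[0, −16], [0, −8]]

[[0, −16], [0, −8]]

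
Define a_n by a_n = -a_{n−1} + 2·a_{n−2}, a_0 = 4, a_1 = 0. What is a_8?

With companion matrix M = [[-1, 2], [1, 0]], [a_n, a_{n−1}]ᵀ = M·[a_{n−1}, a_{n−2}]ᵀ, so [a_8, a_7]ᵀ = M⁷·[a_1, a_0]ᵀ.
M⁷ = [[-85, 86], [43, -42]], giving [a_8, a_7]ᵀ = [[344], [-168]].

344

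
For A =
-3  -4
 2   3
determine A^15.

[[-3, -4], [2, 3]]

A² = I (check: tr A = 0 and det A = -1), so A^15 = A since 15 is odd.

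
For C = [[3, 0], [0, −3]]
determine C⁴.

[[81, 0], [0, 81]]

C² = [[9, 0], [0, 9]]
C³ = [[27, 0], [0, −27]]
C⁴ = [[81, 0], [0, 81]]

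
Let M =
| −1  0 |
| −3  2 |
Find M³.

[[−1, 0], [−9, 8]]

tr M = 1 and det M = −2, so the characteristic polynomial is λ² − (1)λ + (−2) with roots 2 and −1.
Eigenvectors give P = [[0, −1], [1, −1]] with P⁻¹ = [[−1, 1], [−1, 0]], and M = P·diag(2, −1)·P⁻¹.
Then M³ = P·diag(8, −1)·P⁻¹ = [[0, 1], [8, 1]] · [[−1, 1], [−1, 0]] = [[−1, 0], [−9, 8]].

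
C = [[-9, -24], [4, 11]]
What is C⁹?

[[-39369, -118104], [19684, 59051]]

tr C = 2 and det C = -3, so the characteristic polynomial is λ² − (2)λ + (-3) with roots 3 and -1.
Eigenvectors give P = [[-2, 3], [1, -1]] with P⁻¹ = [[1, 3], [1, 2]], and C = P·diag(3, -1)·P⁻¹.
Then C⁹ = P·diag(19683, -1)·P⁻¹ = [[-39366, -3], [19683, 1]] · [[1, 3], [1, 2]] = [[-39369, -118104], [19684, 59051]].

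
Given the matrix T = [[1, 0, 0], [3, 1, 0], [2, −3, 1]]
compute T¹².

T = I + N where N = [[0, 0, 0], [3, 0, 0], [2, −3, 0]] is strictly lower-triangular, so N³ = 0.
(I + N)¹² = I + 12·N + 66·N² = [[1, 0, 0], [36, 1, 0], [−570, −36, 1]].

[[1, 0, 0], [36, 1, 0], [−570, −36, 1]]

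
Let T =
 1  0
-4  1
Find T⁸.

[[1, 0], [-32, 1]]

T = I + N where N = [[0, 0], [-4, 0]] is strictly lower-triangular, so N² = 0.
(I + N)⁸ = I + 8·N = [[1, 0], [-32, 1]].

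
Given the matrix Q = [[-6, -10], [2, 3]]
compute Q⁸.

tr Q = -3 and det Q = 2, so the characteristic polynomial is λ² − (-3)λ + (2) with roots -1 and -2.
Eigenvectors give P = [[-2, 5], [1, -2]] with P⁻¹ = [[2, 5], [1, 2]], and Q = P·diag(-1, -2)·P⁻¹.
Then Q⁸ = P·diag(1, 256)·P⁻¹ = [[-2, 1280], [1, -512]] · [[2, 5], [1, 2]] = [[1276, 2550], [-510, -1019]].

[[1276, 2550], [-510, -1019]]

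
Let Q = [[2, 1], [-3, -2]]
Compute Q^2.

[[1, 0], [0, 1]]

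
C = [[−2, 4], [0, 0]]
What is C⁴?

C² = [[4, −8], [0, 0]]
C³ = [[−8, 16], [0, 0]]
C⁴ = [[16, −32], [0, 0]]

[[16, −32], [0, 0]]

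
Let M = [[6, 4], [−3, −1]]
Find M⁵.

[[876, 844], [−633, −601]]

tr M = 5 and det M = 6, so the characteristic polynomial is λ² − (5)λ + (6) with roots 2 and 3.
Eigenvectors give P = [[−1, 4], [1, −3]] with P⁻¹ = [[3, 4], [1, 1]], and M = P·diag(2, 3)·P⁻¹.
Then M⁵ = P·diag(32, 243)·P⁻¹ = [[−32, 972], [32, −729]] · [[3, 4], [1, 1]] = [[876, 844], [−633, −601]].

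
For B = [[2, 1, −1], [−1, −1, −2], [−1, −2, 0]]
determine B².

[[4, 3, −4], [1, 4, 3], [0, 1, 5]]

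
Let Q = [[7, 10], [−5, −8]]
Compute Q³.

tr Q = −1 and det Q = −6, so the characteristic polynomial is λ² − (−1)λ + (−6) with roots −3 and 2.
Eigenvectors give P = [[−1, −2], [1, 1]] with P⁻¹ = [[1, 2], [−1, −1]], and Q = P·diag(−3, 2)·P⁻¹.
Then Q³ = P·diag(−27, 8)·P⁻¹ = [[27, −16], [−27, 8]] · [[1, 2], [−1, −1]] = [[43, 70], [−35, −62]].

[[43, 70], [−35, −62]]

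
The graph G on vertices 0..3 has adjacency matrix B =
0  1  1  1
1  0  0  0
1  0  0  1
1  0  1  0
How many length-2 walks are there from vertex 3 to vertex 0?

1

The number of length-2 walks from vertex 3 to vertex 0 is entry (3,0) of B², where B is the adjacency matrix.
B² = [[3, 0, 1, 1], [0, 1, 1, 1], [1, 1, 2, 1], [1, 1, 1, 2]]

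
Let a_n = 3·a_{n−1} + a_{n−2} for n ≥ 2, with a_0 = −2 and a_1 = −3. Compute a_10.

−154451

With companion matrix M = [[3, 1], [1, 0]], [a_n, a_{n−1}]ᵀ = M·[a_{n−1}, a_{n−2}]ᵀ, so [a_10, a_9]ᵀ = M^9·[a_1, a_0]ᵀ.
M^9 = [[42837, 12970], [12970, 3927]], giving [a_10, a_9]ᵀ = [[−154451], [−46764]].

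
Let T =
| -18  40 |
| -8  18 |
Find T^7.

tr T = 0 and det T = -4, so the characteristic polynomial is λ² − (0)λ + (-4) with roots 2 and -2.
Eigenvectors give P = [[2, 5], [1, 2]] with P⁻¹ = [[-2, 5], [1, -2]], and T = P·diag(2, -2)·P⁻¹.
Then T^7 = P·diag(128, -128)·P⁻¹ = [[256, -640], [128, -256]] · [[-2, 5], [1, -2]] = [[-1152, 2560], [-512, 1152]].

[[-1152, 2560], [-512, 1152]]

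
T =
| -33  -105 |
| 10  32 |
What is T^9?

[[-140853, -424095], [40390, 121682]]

tr T = -1 and det T = -6, so the characteristic polynomial is λ² − (-1)λ + (-6) with roots 2 and -3.
Eigenvectors give P = [[-3, 7], [1, -2]] with P⁻¹ = [[2, 7], [1, 3]], and T = P·diag(2, -3)·P⁻¹.
Then T^9 = P·diag(512, -19683)·P⁻¹ = [[-1536, -137781], [512, 39366]] · [[2, 7], [1, 3]] = [[-140853, -424095], [40390, 121682]].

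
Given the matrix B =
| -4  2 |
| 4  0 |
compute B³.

B² = [[24, -8], [-16, 8]]
B³ = [[-128, 48], [96, -32]]

[[-128, 48], [96, -32]]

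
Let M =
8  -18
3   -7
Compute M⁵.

tr M = 1 and det M = -2, so the characteristic polynomial is λ² − (1)λ + (-2) with roots 2 and -1.
Eigenvectors give P = [[-3, 2], [-1, 1]] with P⁻¹ = [[-1, 2], [-1, 3]], and M = P·diag(2, -1)·P⁻¹.
Then M⁵ = P·diag(32, -1)·P⁻¹ = [[-96, -2], [-32, -1]] · [[-1, 2], [-1, 3]] = [[98, -198], [33, -67]].

[[98, -198], [33, -67]]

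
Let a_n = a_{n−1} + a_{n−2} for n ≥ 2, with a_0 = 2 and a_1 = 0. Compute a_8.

26

With companion matrix A = [[1, 1], [1, 0]], [a_n, a_{n−1}]ᵀ = A·[a_{n−1}, a_{n−2}]ᵀ, so [a_8, a_7]ᵀ = A⁷·[a_1, a_0]ᵀ.
A⁷ = [[21, 13], [13, 8]], giving [a_8, a_7]ᵀ = [[26], [16]].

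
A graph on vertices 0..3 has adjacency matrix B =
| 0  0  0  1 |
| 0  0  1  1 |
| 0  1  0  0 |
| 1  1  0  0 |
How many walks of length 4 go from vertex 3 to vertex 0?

0

The number of length-4 walks from vertex 3 to vertex 0 is entry (3,0) of B⁴, where B is the adjacency matrix.
B² = [[1, 1, 0, 0], [1, 2, 0, 0], [0, 0, 1, 1], [0, 0, 1, 2]]
B³ = [[0, 0, 1, 2], [0, 0, 2, 3], [1, 2, 0, 0], [2, 3, 0, 0]]
B⁴ = [[2, 3, 0, 0], [3, 5, 0, 0], [0, 0, 2, 3], [0, 0, 3, 5]]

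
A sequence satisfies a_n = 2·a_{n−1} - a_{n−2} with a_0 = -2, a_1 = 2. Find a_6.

With companion matrix A = [[2, -1], [1, 0]], [a_n, a_{n−1}]ᵀ = A·[a_{n−1}, a_{n−2}]ᵀ, so [a_6, a_5]ᵀ = A^5·[a_1, a_0]ᵀ.
A^5 = [[6, -5], [5, -4]], giving [a_6, a_5]ᵀ = [[22], [18]].

22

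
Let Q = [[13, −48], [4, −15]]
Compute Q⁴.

tr Q = −2 and det Q = −3, so the characteristic polynomial is λ² − (−2)λ + (−3) with roots 1 and −3.
Eigenvectors give P = [[4, 3], [1, 1]] with P⁻¹ = [[1, −3], [−1, 4]], and Q = P·diag(1, −3)·P⁻¹.
Then Q⁴ = P·diag(1, 81)·P⁻¹ = [[4, 243], [1, 81]] · [[1, −3], [−1, 4]] = [[−239, 960], [−80, 321]].

[[−239, 960], [−80, 321]]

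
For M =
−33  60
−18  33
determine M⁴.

[[81, 0], [0, 81]]

tr M = 0 and det M = −9, so the characteristic polynomial is λ² − (0)λ + (−9) with roots −3 and 3.
Eigenvectors give P = [[2, 5], [1, 3]] with P⁻¹ = [[3, −5], [−1, 2]], and M = P·diag(−3, 3)·P⁻¹.
Then M⁴ = P·diag(81, 81)·P⁻¹ = [[162, 405], [81, 243]] · [[3, −5], [−1, 2]] = [[81, 0], [0, 81]].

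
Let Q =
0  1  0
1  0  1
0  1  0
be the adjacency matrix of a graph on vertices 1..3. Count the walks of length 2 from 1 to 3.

The number of length-2 walks from vertex 1 to vertex 3 is entry (1,3) of Q², where Q is the adjacency matrix.
Q² = [[1, 0, 1], [0, 2, 0], [1, 0, 1]]

1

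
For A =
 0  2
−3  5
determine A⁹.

[[−37830, 38342], [−57513, 58025]]

tr A = 5 and det A = 6, so the characteristic polynomial is λ² − (5)λ + (6) with roots 3 and 2.
Eigenvectors give P = [[−2, 1], [−3, 1]] with P⁻¹ = [[1, −1], [3, −2]], and A = P·diag(3, 2)·P⁻¹.
Then A⁹ = P·diag(19683, 512)·P⁻¹ = [[−39366, 512], [−59049, 512]] · [[1, −1], [3, −2]] = [[−37830, 38342], [−57513, 58025]].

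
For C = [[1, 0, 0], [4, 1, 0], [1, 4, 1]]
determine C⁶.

C = I + N where N = [[0, 0, 0], [4, 0, 0], [1, 4, 0]] is strictly lower-triangular, so N³ = 0.
(I + N)⁶ = I + 6·N + 15·N² = [[1, 0, 0], [24, 1, 0], [246, 24, 1]].

[[1, 0, 0], [24, 1, 0], [246, 24, 1]]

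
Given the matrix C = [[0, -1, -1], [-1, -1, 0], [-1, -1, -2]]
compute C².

[[2, 2, 2], [1, 2, 1], [3, 4, 5]]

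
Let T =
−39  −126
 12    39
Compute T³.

[[−351, −1134], [108, 351]]

tr T = 0 and det T = −9, so the characteristic polynomial is λ² − (0)λ + (−9) with roots −3 and 3.
Eigenvectors give P = [[−7, 3], [2, −1]] with P⁻¹ = [[−1, −3], [−2, −7]], and T = P·diag(−3, 3)·P⁻¹.
Then T³ = P·diag(−27, 27)·P⁻¹ = [[189, 81], [−54, −27]] · [[−1, −3], [−2, −7]] = [[−351, −1134], [108, 351]].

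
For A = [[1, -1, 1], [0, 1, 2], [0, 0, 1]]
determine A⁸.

A = I + N where N = [[0, -1, 1], [0, 0, 2], [0, 0, 0]] is strictly upper-triangular, so N³ = 0.
(I + N)⁸ = I + 8·N + 28·N² = [[1, -8, -48], [0, 1, 16], [0, 0, 1]].

[[1, -8, -48], [0, 1, 16], [0, 0, 1]]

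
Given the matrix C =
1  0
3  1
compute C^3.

C = I + N where N = [[0, 0], [3, 0]] is strictly lower-triangular, so N^2 = 0.
(I + N)^3 = I + 3·N = [[1, 0], [9, 1]].

[[1, 0], [9, 1]]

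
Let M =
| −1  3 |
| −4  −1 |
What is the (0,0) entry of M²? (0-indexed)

−11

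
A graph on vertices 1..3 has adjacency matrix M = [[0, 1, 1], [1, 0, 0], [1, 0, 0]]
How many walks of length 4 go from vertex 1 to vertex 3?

0

The number of length-4 walks from vertex 1 to vertex 3 is entry (1,3) of M⁴, where M is the adjacency matrix.
M² = [[2, 0, 0], [0, 1, 1], [0, 1, 1]]
M³ = [[0, 2, 2], [2, 0, 0], [2, 0, 0]]
M⁴ = [[4, 0, 0], [0, 2, 2], [0, 2, 2]]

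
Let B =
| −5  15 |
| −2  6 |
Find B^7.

[[−5, 15], [−2, 6]]

B² = B (a projection; rank 1, trace 1), so B^7 = B.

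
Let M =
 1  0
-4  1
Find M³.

[[1, 0], [-12, 1]]

M = I + N where N = [[0, 0], [-4, 0]] is strictly lower-triangular, so N² = 0.
(I + N)³ = I + 3·N = [[1, 0], [-12, 1]].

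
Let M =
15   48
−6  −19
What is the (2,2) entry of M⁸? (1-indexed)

59041

tr M = −4 and det M = 3, so the characteristic polynomial is λ² − (−4)λ + (3) with roots −3 and −1.
Eigenvectors give P = [[−8, −3], [3, 1]] with P⁻¹ = [[1, 3], [−3, −8]], and M = P·diag(−3, −1)·P⁻¹.
Then M⁸ = P·diag(6561, 1)·P⁻¹ = [[−52488, −3], [19683, 1]] · [[1, 3], [−3, −8]] = [[−52479, −157440], [19680, 59041]].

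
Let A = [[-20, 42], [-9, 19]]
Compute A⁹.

tr A = -1 and det A = -2, so the characteristic polynomial is λ² − (-1)λ + (-2) with roots 1 and -2.
Eigenvectors give P = [[-2, 7], [-1, 3]] with P⁻¹ = [[3, -7], [1, -2]], and A = P·diag(1, -2)·P⁻¹.
Then A⁹ = P·diag(1, -512)·P⁻¹ = [[-2, -3584], [-1, -1536]] · [[3, -7], [1, -2]] = [[-3590, 7182], [-1539, 3079]].

[[-3590, 7182], [-1539, 3079]]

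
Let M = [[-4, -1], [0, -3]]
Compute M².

[[16, 7], [0, 9]]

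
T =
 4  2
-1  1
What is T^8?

tr T = 5 and det T = 6, so the characteristic polynomial is λ² − (5)λ + (6) with roots 3 and 2.
Eigenvectors give P = [[2, -1], [-1, 1]] with P⁻¹ = [[1, 1], [1, 2]], and T = P·diag(3, 2)·P⁻¹.
Then T^8 = P·diag(6561, 256)·P⁻¹ = [[13122, -256], [-6561, 256]] · [[1, 1], [1, 2]] = [[12866, 12610], [-6305, -6049]].

[[12866, 12610], [-6305, -6049]]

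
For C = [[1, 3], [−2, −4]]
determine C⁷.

tr C = −3 and det C = 2, so the characteristic polynomial is λ² − (−3)λ + (2) with roots −2 and −1.
Eigenvectors give P = [[1, −3], [−1, 2]] with P⁻¹ = [[−2, −3], [−1, −1]], and C = P·diag(−2, −1)·P⁻¹.
Then C⁷ = P·diag(−128, −1)·P⁻¹ = [[−128, 3], [128, −2]] · [[−2, −3], [−1, −1]] = [[253, 381], [−254, −382]].

[[253, 381], [−254, −382]]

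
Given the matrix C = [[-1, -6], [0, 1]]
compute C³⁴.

C² = I (check: tr C = 0 and det C = -1), so C³⁴ = I since 34 is even.

[[1, 0], [0, 1]]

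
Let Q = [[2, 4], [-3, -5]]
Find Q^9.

[[1532, 2044], [-1533, -2045]]

tr Q = -3 and det Q = 2, so the characteristic polynomial is λ² − (-3)λ + (2) with roots -2 and -1.
Eigenvectors give P = [[1, 4], [-1, -3]] with P⁻¹ = [[-3, -4], [1, 1]], and Q = P·diag(-2, -1)·P⁻¹.
Then Q^9 = P·diag(-512, -1)·P⁻¹ = [[-512, -4], [512, 3]] · [[-3, -4], [1, 1]] = [[1532, 2044], [-1533, -2045]].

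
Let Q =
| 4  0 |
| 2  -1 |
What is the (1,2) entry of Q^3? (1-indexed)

0

Q^2 = [[16, 0], [6, 1]]
Q^3 = [[64, 0], [26, -1]]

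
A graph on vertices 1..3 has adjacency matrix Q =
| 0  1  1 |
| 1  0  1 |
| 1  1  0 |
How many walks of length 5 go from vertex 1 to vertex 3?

The number of length-5 walks from vertex 1 to vertex 3 is entry (1,3) of Q⁵, where Q is the adjacency matrix.
Q² = [[2, 1, 1], [1, 2, 1], [1, 1, 2]]
Q³ = [[2, 3, 3], [3, 2, 3], [3, 3, 2]]
Q⁴ = [[6, 5, 5], [5, 6, 5], [5, 5, 6]]
Q⁵ = [[10, 11, 11], [11, 10, 11], [11, 11, 10]]

11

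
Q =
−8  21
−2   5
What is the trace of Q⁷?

tr Q = −3 and det Q = 2, so the characteristic polynomial is λ² − (−3)λ + (2) with roots −2 and −1.
Eigenvectors give P = [[7, 3], [2, 1]] with P⁻¹ = [[1, −3], [−2, 7]], and Q = P·diag(−2, −1)·P⁻¹.
Then Q⁷ = P·diag(−128, −1)·P⁻¹ = [[−896, −3], [−256, −1]] · [[1, −3], [−2, 7]] = [[−890, 2667], [−254, 761]].

−129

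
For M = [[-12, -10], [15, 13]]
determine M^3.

tr M = 1 and det M = -6, so the characteristic polynomial is λ² − (1)λ + (-6) with roots 3 and -2.
Eigenvectors give P = [[-2, -1], [3, 1]] with P⁻¹ = [[1, 1], [-3, -2]], and M = P·diag(3, -2)·P⁻¹.
Then M^3 = P·diag(27, -8)·P⁻¹ = [[-54, 8], [81, -8]] · [[1, 1], [-3, -2]] = [[-78, -70], [105, 97]].

[[-78, -70], [105, 97]]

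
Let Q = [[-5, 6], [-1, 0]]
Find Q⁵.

[[-665, 1266], [-211, 390]]

tr Q = -5 and det Q = 6, so the characteristic polynomial is λ² − (-5)λ + (6) with roots -2 and -3.
Eigenvectors give P = [[-2, 3], [-1, 1]] with P⁻¹ = [[1, -3], [1, -2]], and Q = P·diag(-2, -3)·P⁻¹.
Then Q⁵ = P·diag(-32, -243)·P⁻¹ = [[64, -729], [32, -243]] · [[1, -3], [1, -2]] = [[-665, 1266], [-211, 390]].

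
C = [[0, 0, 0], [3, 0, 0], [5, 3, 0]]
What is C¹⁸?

C is strictly triangular, hence nilpotent: C³ = 0, so C¹⁸ = 0.

[[0, 0, 0], [0, 0, 0], [0, 0, 0]]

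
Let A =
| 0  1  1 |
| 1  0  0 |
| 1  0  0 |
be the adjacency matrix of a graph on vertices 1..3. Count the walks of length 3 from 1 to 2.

The number of length-3 walks from vertex 1 to vertex 2 is entry (1,2) of A³, where A is the adjacency matrix.
A² = [[2, 0, 0], [0, 1, 1], [0, 1, 1]]
A³ = [[0, 2, 2], [2, 0, 0], [2, 0, 0]]

2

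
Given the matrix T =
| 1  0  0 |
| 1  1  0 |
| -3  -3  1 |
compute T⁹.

[[1, 0, 0], [9, 1, 0], [-135, -27, 1]]

T = I + N where N = [[0, 0, 0], [1, 0, 0], [-3, -3, 0]] is strictly lower-triangular, so N³ = 0.
(I + N)⁹ = I + 9·N + 36·N² = [[1, 0, 0], [9, 1, 0], [-135, -27, 1]].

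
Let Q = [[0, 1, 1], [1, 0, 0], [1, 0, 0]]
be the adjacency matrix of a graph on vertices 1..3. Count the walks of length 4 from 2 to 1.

The number of length-4 walks from vertex 2 to vertex 1 is entry (2,1) of Q⁴, where Q is the adjacency matrix.
Q² = [[2, 0, 0], [0, 1, 1], [0, 1, 1]]
Q³ = [[0, 2, 2], [2, 0, 0], [2, 0, 0]]
Q⁴ = [[4, 0, 0], [0, 2, 2], [0, 2, 2]]

0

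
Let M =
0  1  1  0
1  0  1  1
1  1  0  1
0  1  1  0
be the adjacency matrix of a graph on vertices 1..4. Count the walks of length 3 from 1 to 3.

The number of length-3 walks from vertex 1 to vertex 3 is entry (1,3) of M³, where M is the adjacency matrix.
M² = [[2, 1, 1, 2], [1, 3, 2, 1], [1, 2, 3, 1], [2, 1, 1, 2]]
M³ = [[2, 5, 5, 2], [5, 4, 5, 5], [5, 5, 4, 5], [2, 5, 5, 2]]

5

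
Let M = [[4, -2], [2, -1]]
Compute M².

[[12, -6], [6, -3]]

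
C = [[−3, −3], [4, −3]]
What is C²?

[[−3, 18], [−24, −3]]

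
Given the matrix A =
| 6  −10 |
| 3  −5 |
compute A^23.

A² = A (a projection; rank 1, trace 1), so A^23 = A.

[[6, −10], [3, −5]]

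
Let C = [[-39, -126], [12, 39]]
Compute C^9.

tr C = 0 and det C = -9, so the characteristic polynomial is λ² − (0)λ + (-9) with roots -3 and 3.
Eigenvectors give P = [[-7, 3], [2, -1]] with P⁻¹ = [[-1, -3], [-2, -7]], and C = P·diag(-3, 3)·P⁻¹.
Then C^9 = P·diag(-19683, 19683)·P⁻¹ = [[137781, 59049], [-39366, -19683]] · [[-1, -3], [-2, -7]] = [[-255879, -826686], [78732, 255879]].

[[-255879, -826686], [78732, 255879]]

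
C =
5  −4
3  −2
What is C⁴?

tr C = 3 and det C = 2, so the characteristic polynomial is λ² − (3)λ + (2) with roots 2 and 1.
Eigenvectors give P = [[4, 1], [3, 1]] with P⁻¹ = [[1, −1], [−3, 4]], and C = P·diag(2, 1)·P⁻¹.
Then C⁴ = P·diag(16, 1)·P⁻¹ = [[64, 1], [48, 1]] · [[1, −1], [−3, 4]] = [[61, −60], [45, −44]].

[[61, −60], [45, −44]]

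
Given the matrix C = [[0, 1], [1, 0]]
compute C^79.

[[0, 1], [1, 0]]

C² = I (check: tr C = 0 and det C = -1), so C^79 = C since 79 is odd.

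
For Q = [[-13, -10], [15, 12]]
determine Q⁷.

tr Q = -1 and det Q = -6, so the characteristic polynomial is λ² − (-1)λ + (-6) with roots 2 and -3.
Eigenvectors give P = [[-2, 1], [3, -1]] with P⁻¹ = [[1, 1], [3, 2]], and Q = P·diag(2, -3)·P⁻¹.
Then Q⁷ = P·diag(128, -2187)·P⁻¹ = [[-256, -2187], [384, 2187]] · [[1, 1], [3, 2]] = [[-6817, -4630], [6945, 4758]].

[[-6817, -4630], [6945, 4758]]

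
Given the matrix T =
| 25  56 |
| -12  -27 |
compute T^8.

tr T = -2 and det T = -3, so the characteristic polynomial is λ² − (-2)λ + (-3) with roots -3 and 1.
Eigenvectors give P = [[-2, 7], [1, -3]] with P⁻¹ = [[3, 7], [1, 2]], and T = P·diag(-3, 1)·P⁻¹.
Then T^8 = P·diag(6561, 1)·P⁻¹ = [[-13122, 7], [6561, -3]] · [[3, 7], [1, 2]] = [[-39359, -91840], [19680, 45921]].

[[-39359, -91840], [19680, 45921]]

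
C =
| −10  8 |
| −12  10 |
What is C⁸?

[[256, 0], [0, 256]]

tr C = 0 and det C = −4, so the characteristic polynomial is λ² − (0)λ + (−4) with roots 2 and −2.
Eigenvectors give P = [[2, −1], [3, −1]] with P⁻¹ = [[−1, 1], [−3, 2]], and C = P·diag(2, −2)·P⁻¹.
Then C⁸ = P·diag(256, 256)·P⁻¹ = [[512, −256], [768, −256]] · [[−1, 1], [−3, 2]] = [[256, 0], [0, 256]].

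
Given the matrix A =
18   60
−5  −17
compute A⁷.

[[9132, 27780], [−2315, −7073]]

tr A = 1 and det A = −6, so the characteristic polynomial is λ² − (1)λ + (−6) with roots −2 and 3.
Eigenvectors give P = [[−3, 4], [1, −1]] with P⁻¹ = [[1, 4], [1, 3]], and A = P·diag(−2, 3)·P⁻¹.
Then A⁷ = P·diag(−128, 2187)·P⁻¹ = [[384, 8748], [−128, −2187]] · [[1, 4], [1, 3]] = [[9132, 27780], [−2315, −7073]].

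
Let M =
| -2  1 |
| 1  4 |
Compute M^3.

[[-8, 13], [13, 70]]

M^2 = [[5, 2], [2, 17]]
M^3 = [[-8, 13], [13, 70]]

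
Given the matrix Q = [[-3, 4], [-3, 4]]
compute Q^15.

Q² = Q (a projection; rank 1, trace 1), so Q^15 = Q.

[[-3, 4], [-3, 4]]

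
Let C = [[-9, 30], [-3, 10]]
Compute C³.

[[-9, 30], [-3, 10]]

C² = C (a projection; rank 1, trace 1), so C³ = C.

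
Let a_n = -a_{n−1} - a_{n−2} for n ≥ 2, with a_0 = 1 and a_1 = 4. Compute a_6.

1

With companion matrix A = [[-1, -1], [1, 0]], [a_n, a_{n−1}]ᵀ = A·[a_{n−1}, a_{n−2}]ᵀ, so [a_6, a_5]ᵀ = A⁵·[a_1, a_0]ᵀ.
A⁵ = [[0, 1], [-1, -1]], giving [a_6, a_5]ᵀ = [[1], [-5]].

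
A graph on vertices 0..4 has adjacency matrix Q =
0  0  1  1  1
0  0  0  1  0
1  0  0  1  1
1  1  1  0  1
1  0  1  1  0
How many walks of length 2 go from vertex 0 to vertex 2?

2

The number of length-2 walks from vertex 0 to vertex 2 is entry (0,2) of Q², where Q is the adjacency matrix.
Q² = [[3, 1, 2, 2, 2], [1, 1, 1, 0, 1], [2, 1, 3, 2, 2], [2, 0, 2, 4, 2], [2, 1, 2, 2, 3]]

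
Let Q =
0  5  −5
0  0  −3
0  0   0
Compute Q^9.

[[0, 0, 0], [0, 0, 0], [0, 0, 0]]

Q is strictly triangular, hence nilpotent: Q^3 = 0, so Q^9 = 0.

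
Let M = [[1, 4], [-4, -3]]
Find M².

[[-15, -8], [8, -7]]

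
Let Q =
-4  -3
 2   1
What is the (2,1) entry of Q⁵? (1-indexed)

62

tr Q = -3 and det Q = 2, so the characteristic polynomial is λ² − (-3)λ + (2) with roots -1 and -2.
Eigenvectors give P = [[-1, 3], [1, -2]] with P⁻¹ = [[2, 3], [1, 1]], and Q = P·diag(-1, -2)·P⁻¹.
Then Q⁵ = P·diag(-1, -32)·P⁻¹ = [[1, -96], [-1, 64]] · [[2, 3], [1, 1]] = [[-94, -93], [62, 61]].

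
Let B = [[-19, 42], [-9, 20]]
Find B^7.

[[-775, 1806], [-387, 902]]

tr B = 1 and det B = -2, so the characteristic polynomial is λ² − (1)λ + (-2) with roots -1 and 2.
Eigenvectors give P = [[-7, -2], [-3, -1]] with P⁻¹ = [[-1, 2], [3, -7]], and B = P·diag(-1, 2)·P⁻¹.
Then B^7 = P·diag(-1, 128)·P⁻¹ = [[7, -256], [3, -128]] · [[-1, 2], [3, -7]] = [[-775, 1806], [-387, 902]].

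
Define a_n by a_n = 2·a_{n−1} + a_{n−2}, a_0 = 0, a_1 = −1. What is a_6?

With companion matrix M = [[2, 1], [1, 0]], [a_n, a_{n−1}]ᵀ = M·[a_{n−1}, a_{n−2}]ᵀ, so [a_6, a_5]ᵀ = M^5·[a_1, a_0]ᵀ.
M^5 = [[70, 29], [29, 12]], giving [a_6, a_5]ᵀ = [[−70], [−29]].

−70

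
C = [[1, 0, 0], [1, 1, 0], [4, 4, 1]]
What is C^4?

C = I + N where N = [[0, 0, 0], [1, 0, 0], [4, 4, 0]] is strictly lower-triangular, so N^3 = 0.
(I + N)^4 = I + 4·N + 6·N^2 = [[1, 0, 0], [4, 1, 0], [40, 16, 1]].

[[1, 0, 0], [4, 1, 0], [40, 16, 1]]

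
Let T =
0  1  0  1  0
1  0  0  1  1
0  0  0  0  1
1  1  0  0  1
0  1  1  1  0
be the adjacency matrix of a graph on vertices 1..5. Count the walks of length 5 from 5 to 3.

The number of length-5 walks from vertex 5 to vertex 3 is entry (5,3) of T⁵, where T is the adjacency matrix.
T² = [[2, 1, 0, 1, 2], [1, 3, 1, 2, 1], [0, 1, 1, 1, 0], [1, 2, 1, 3, 1], [2, 1, 0, 1, 3]]
T³ = [[2, 5, 2, 5, 2], [5, 4, 1, 5, 6], [2, 1, 0, 1, 3], [5, 5, 1, 4, 6], [2, 6, 3, 6, 2]]
T⁴ = [[10, 9, 2, 9, 12], [9, 16, 6, 15, 10], [2, 6, 3, 6, 2], [9, 15, 6, 16, 10], [12, 10, 2, 10, 15]]
T⁵ = [[18, 31, 12, 31, 20], [31, 34, 10, 35, 37], [12, 10, 2, 10, 15], [31, 35, 10, 34, 37], [20, 37, 15, 37, 22]]

15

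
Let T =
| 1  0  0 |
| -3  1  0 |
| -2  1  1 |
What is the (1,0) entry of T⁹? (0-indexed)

T = I + N where N = [[0, 0, 0], [-3, 0, 0], [-2, 1, 0]] is strictly lower-triangular, so N³ = 0.
(I + N)⁹ = I + 9·N + 36·N² = [[1, 0, 0], [-27, 1, 0], [-126, 9, 1]].

-27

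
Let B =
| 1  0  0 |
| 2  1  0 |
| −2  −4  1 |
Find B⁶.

[[1, 0, 0], [12, 1, 0], [−132, −24, 1]]

B = I + N where N = [[0, 0, 0], [2, 0, 0], [−2, −4, 0]] is strictly lower-triangular, so N³ = 0.
(I + N)⁶ = I + 6·N + 15·N² = [[1, 0, 0], [12, 1, 0], [−132, −24, 1]].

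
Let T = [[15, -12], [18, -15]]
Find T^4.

[[81, 0], [0, 81]]

tr T = 0 and det T = -9, so the characteristic polynomial is λ² − (0)λ + (-9) with roots 3 and -3.
Eigenvectors give P = [[1, 2], [1, 3]] with P⁻¹ = [[3, -2], [-1, 1]], and T = P·diag(3, -3)·P⁻¹.
Then T^4 = P·diag(81, 81)·P⁻¹ = [[81, 162], [81, 243]] · [[3, -2], [-1, 1]] = [[81, 0], [0, 81]].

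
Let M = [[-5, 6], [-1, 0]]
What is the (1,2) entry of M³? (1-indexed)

114

tr M = -5 and det M = 6, so the characteristic polynomial is λ² − (-5)λ + (6) with roots -2 and -3.
Eigenvectors give P = [[2, 3], [1, 1]] with P⁻¹ = [[-1, 3], [1, -2]], and M = P·diag(-2, -3)·P⁻¹.
Then M³ = P·diag(-8, -27)·P⁻¹ = [[-16, -81], [-8, -27]] · [[-1, 3], [1, -2]] = [[-65, 114], [-19, 30]].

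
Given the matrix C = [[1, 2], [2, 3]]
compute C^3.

C^2 = [[5, 8], [8, 13]]
C^3 = [[21, 34], [34, 55]]

[[21, 34], [34, 55]]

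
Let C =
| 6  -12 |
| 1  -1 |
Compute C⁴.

tr C = 5 and det C = 6, so the characteristic polynomial is λ² − (5)λ + (6) with roots 2 and 3.
Eigenvectors give P = [[3, 4], [1, 1]] with P⁻¹ = [[-1, 4], [1, -3]], and C = P·diag(2, 3)·P⁻¹.
Then C⁴ = P·diag(16, 81)·P⁻¹ = [[48, 324], [16, 81]] · [[-1, 4], [1, -3]] = [[276, -780], [65, -179]].

[[276, -780], [65, -179]]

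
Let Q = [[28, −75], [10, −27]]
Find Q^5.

[[1618, −4125], [550, −1407]]

tr Q = 1 and det Q = −6, so the characteristic polynomial is λ² − (1)λ + (−6) with roots −2 and 3.
Eigenvectors give P = [[−5, −3], [−2, −1]] with P⁻¹ = [[1, −3], [−2, 5]], and Q = P·diag(−2, 3)·P⁻¹.
Then Q^5 = P·diag(−32, 243)·P⁻¹ = [[160, −729], [64, −243]] · [[1, −3], [−2, 5]] = [[1618, −4125], [550, −1407]].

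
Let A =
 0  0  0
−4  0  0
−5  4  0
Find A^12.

A is strictly triangular, hence nilpotent: A^3 = 0, so A^12 = 0.

[[0, 0, 0], [0, 0, 0], [0, 0, 0]]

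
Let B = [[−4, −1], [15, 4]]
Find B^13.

B² = I (check: tr B = 0 and det B = −1), so B^13 = B since 13 is odd.

[[−4, −1], [15, 4]]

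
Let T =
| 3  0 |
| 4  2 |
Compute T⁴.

[[81, 0], [260, 16]]

T² = [[9, 0], [20, 4]]
T³ = [[27, 0], [76, 8]]
T⁴ = [[81, 0], [260, 16]]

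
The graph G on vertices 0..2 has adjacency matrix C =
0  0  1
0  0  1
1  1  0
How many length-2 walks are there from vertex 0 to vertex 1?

1

The number of length-2 walks from vertex 0 to vertex 1 is entry (0,1) of C^2, where C is the adjacency matrix.
C^2 = [[1, 1, 0], [1, 1, 0], [0, 0, 2]]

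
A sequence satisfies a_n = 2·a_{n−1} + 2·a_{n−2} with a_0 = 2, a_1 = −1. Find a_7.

152

With companion matrix M = [[2, 2], [1, 0]], [a_n, a_{n−1}]ᵀ = M·[a_{n−1}, a_{n−2}]ᵀ, so [a_7, a_6]ᵀ = M⁶·[a_1, a_0]ᵀ.
M⁶ = [[328, 240], [120, 88]], giving [a_7, a_6]ᵀ = [[152], [56]].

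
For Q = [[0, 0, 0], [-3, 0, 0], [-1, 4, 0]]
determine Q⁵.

Q is strictly triangular, hence nilpotent: Q³ = 0, so Q⁵ = 0.

[[0, 0, 0], [0, 0, 0], [0, 0, 0]]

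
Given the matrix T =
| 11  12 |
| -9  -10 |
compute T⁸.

[[1021, 1020], [-765, -764]]

tr T = 1 and det T = -2, so the characteristic polynomial is λ² − (1)λ + (-2) with roots 2 and -1.
Eigenvectors give P = [[4, 1], [-3, -1]] with P⁻¹ = [[1, 1], [-3, -4]], and T = P·diag(2, -1)·P⁻¹.
Then T⁸ = P·diag(256, 1)·P⁻¹ = [[1024, 1], [-768, -1]] · [[1, 1], [-3, -4]] = [[1021, 1020], [-765, -764]].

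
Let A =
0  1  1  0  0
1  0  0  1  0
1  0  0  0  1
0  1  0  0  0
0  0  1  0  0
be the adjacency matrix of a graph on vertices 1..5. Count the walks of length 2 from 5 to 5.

The number of length-2 walks from vertex 5 to vertex 5 is entry (5,5) of A², where A is the adjacency matrix.
A² = [[2, 0, 0, 1, 1], [0, 2, 1, 0, 0], [0, 1, 2, 0, 0], [1, 0, 0, 1, 0], [1, 0, 0, 0, 1]]

1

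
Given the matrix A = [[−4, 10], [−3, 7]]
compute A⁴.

tr A = 3 and det A = 2, so the characteristic polynomial is λ² − (3)λ + (2) with roots 1 and 2.
Eigenvectors give P = [[2, 5], [1, 3]] with P⁻¹ = [[3, −5], [−1, 2]], and A = P·diag(1, 2)·P⁻¹.
Then A⁴ = P·diag(1, 16)·P⁻¹ = [[2, 80], [1, 48]] · [[3, −5], [−1, 2]] = [[−74, 150], [−45, 91]].

[[−74, 150], [−45, 91]]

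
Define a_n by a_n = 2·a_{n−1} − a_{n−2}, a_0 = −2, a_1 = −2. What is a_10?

With companion matrix B = [[2, −1], [1, 0]], [a_n, a_{n−1}]ᵀ = B·[a_{n−1}, a_{n−2}]ᵀ, so [a_10, a_9]ᵀ = B^9·[a_1, a_0]ᵀ.
B^9 = [[10, −9], [9, −8]], giving [a_10, a_9]ᵀ = [[−2], [−2]].

−2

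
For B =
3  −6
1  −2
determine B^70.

[[3, −6], [1, −2]]

B² = B (a projection; rank 1, trace 1), so B^70 = B.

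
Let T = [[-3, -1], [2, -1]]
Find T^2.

[[7, 4], [-8, -1]]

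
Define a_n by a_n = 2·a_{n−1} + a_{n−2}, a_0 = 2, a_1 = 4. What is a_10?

With companion matrix C = [[2, 1], [1, 0]], [a_n, a_{n−1}]ᵀ = C·[a_{n−1}, a_{n−2}]ᵀ, so [a_10, a_9]ᵀ = C⁹·[a_1, a_0]ᵀ.
C⁹ = [[2378, 985], [985, 408]], giving [a_10, a_9]ᵀ = [[11482], [4756]].

11482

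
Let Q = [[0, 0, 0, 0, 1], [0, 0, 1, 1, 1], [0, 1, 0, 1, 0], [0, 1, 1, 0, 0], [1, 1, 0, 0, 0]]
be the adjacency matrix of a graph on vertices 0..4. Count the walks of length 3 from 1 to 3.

The number of length-3 walks from vertex 1 to vertex 3 is entry (1,3) of Q³, where Q is the adjacency matrix.
Q² = [[1, 1, 0, 0, 0], [1, 3, 1, 1, 0], [0, 1, 2, 1, 1], [0, 1, 1, 2, 1], [0, 0, 1, 1, 2]]
Q³ = [[0, 0, 1, 1, 2], [0, 2, 4, 4, 4], [1, 4, 2, 3, 1], [1, 4, 3, 2, 1], [2, 4, 1, 1, 0]]

4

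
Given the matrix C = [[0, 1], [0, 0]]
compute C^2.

[[0, 0], [0, 0]]

C is strictly triangular, hence nilpotent: C^2 = 0, so C^2 = 0.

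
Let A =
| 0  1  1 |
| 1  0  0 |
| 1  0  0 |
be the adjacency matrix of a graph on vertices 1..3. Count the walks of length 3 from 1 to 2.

The number of length-3 walks from vertex 1 to vertex 2 is entry (1,2) of A³, where A is the adjacency matrix.
A² = [[2, 0, 0], [0, 1, 1], [0, 1, 1]]
A³ = [[0, 2, 2], [2, 0, 0], [2, 0, 0]]

2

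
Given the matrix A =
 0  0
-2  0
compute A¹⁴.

A is strictly triangular, hence nilpotent: A² = 0, so A¹⁴ = 0.

[[0, 0], [0, 0]]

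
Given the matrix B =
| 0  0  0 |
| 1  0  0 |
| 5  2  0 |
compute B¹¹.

B is strictly triangular, hence nilpotent: B³ = 0, so B¹¹ = 0.

[[0, 0, 0], [0, 0, 0], [0, 0, 0]]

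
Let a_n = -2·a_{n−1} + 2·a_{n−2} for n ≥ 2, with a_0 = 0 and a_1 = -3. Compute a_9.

-7344

With companion matrix B = [[-2, 2], [1, 0]], [a_n, a_{n−1}]ᵀ = B·[a_{n−1}, a_{n−2}]ᵀ, so [a_9, a_8]ᵀ = B⁸·[a_1, a_0]ᵀ.
B⁸ = [[2448, -1792], [-896, 656]], giving [a_9, a_8]ᵀ = [[-7344], [2688]].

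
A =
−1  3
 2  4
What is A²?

[[7, 9], [6, 22]]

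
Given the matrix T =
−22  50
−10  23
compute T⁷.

tr T = 1 and det T = −6, so the characteristic polynomial is λ² − (1)λ + (−6) with roots 3 and −2.
Eigenvectors give P = [[2, 5], [1, 2]] with P⁻¹ = [[−2, 5], [1, −2]], and T = P·diag(3, −2)·P⁻¹.
Then T⁷ = P·diag(2187, −128)·P⁻¹ = [[4374, −640], [2187, −256]] · [[−2, 5], [1, −2]] = [[−9388, 23150], [−4630, 11447]].

[[−9388, 23150], [−4630, 11447]]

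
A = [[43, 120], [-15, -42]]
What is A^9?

[[181243, 484680], [-60585, -162072]]

tr A = 1 and det A = -6, so the characteristic polynomial is λ² − (1)λ + (-6) with roots 3 and -2.
Eigenvectors give P = [[3, -8], [-1, 3]] with P⁻¹ = [[3, 8], [1, 3]], and A = P·diag(3, -2)·P⁻¹.
Then A^9 = P·diag(19683, -512)·P⁻¹ = [[59049, 4096], [-19683, -1536]] · [[3, 8], [1, 3]] = [[181243, 484680], [-60585, -162072]].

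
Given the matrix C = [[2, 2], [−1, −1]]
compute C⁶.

[[2, 2], [−1, −1]]

C² = C (a projection; rank 1, trace 1), so C⁶ = C.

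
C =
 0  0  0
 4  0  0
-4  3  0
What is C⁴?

[[0, 0, 0], [0, 0, 0], [0, 0, 0]]

C is strictly triangular, hence nilpotent: C³ = 0, so C⁴ = 0.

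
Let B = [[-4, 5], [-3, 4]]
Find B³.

B² = I (check: tr B = 0 and det B = -1), so B³ = B since 3 is odd.

[[-4, 5], [-3, 4]]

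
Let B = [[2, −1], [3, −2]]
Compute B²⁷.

[[2, −1], [3, −2]]

B² = I (check: tr B = 0 and det B = −1), so B²⁷ = B since 27 is odd.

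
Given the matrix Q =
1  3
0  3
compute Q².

[[1, 12], [0, 9]]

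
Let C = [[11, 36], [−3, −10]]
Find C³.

tr C = 1 and det C = −2, so the characteristic polynomial is λ² − (1)λ + (−2) with roots 2 and −1.
Eigenvectors give P = [[4, 3], [−1, −1]] with P⁻¹ = [[1, 3], [−1, −4]], and C = P·diag(2, −1)·P⁻¹.
Then C³ = P·diag(8, −1)·P⁻¹ = [[32, −3], [−8, 1]] · [[1, 3], [−1, −4]] = [[35, 108], [−9, −28]].

[[35, 108], [−9, −28]]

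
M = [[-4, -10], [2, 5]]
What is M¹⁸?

[[-4, -10], [2, 5]]

M² = M (a projection; rank 1, trace 1), so M¹⁸ = M.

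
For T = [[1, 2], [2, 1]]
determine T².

[[5, 4], [4, 5]]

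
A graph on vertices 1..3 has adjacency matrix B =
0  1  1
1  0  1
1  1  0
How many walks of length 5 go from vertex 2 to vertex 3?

11

The number of length-5 walks from vertex 2 to vertex 3 is entry (2,3) of B⁵, where B is the adjacency matrix.
B² = [[2, 1, 1], [1, 2, 1], [1, 1, 2]]
B³ = [[2, 3, 3], [3, 2, 3], [3, 3, 2]]
B⁴ = [[6, 5, 5], [5, 6, 5], [5, 5, 6]]
B⁵ = [[10, 11, 11], [11, 10, 11], [11, 11, 10]]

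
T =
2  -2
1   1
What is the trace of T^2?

1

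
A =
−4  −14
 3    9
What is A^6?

[[−3926, −9310], [1995, 4719]]

tr A = 5 and det A = 6, so the characteristic polynomial is λ² − (5)λ + (6) with roots 2 and 3.
Eigenvectors give P = [[7, −2], [−3, 1]] with P⁻¹ = [[1, 2], [3, 7]], and A = P·diag(2, 3)·P⁻¹.
Then A^6 = P·diag(64, 729)·P⁻¹ = [[448, −1458], [−192, 729]] · [[1, 2], [3, 7]] = [[−3926, −9310], [1995, 4719]].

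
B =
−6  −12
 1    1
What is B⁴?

tr B = −5 and det B = 6, so the characteristic polynomial is λ² − (−5)λ + (6) with roots −2 and −3.
Eigenvectors give P = [[−3, 4], [1, −1]] with P⁻¹ = [[1, 4], [1, 3]], and B = P·diag(−2, −3)·P⁻¹.
Then B⁴ = P·diag(16, 81)·P⁻¹ = [[−48, 324], [16, −81]] · [[1, 4], [1, 3]] = [[276, 780], [−65, −179]].

[[276, 780], [−65, −179]]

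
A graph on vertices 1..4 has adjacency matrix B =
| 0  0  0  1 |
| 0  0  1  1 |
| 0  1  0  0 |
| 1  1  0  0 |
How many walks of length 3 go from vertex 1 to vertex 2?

0

The number of length-3 walks from vertex 1 to vertex 2 is entry (1,2) of B^3, where B is the adjacency matrix.
B^2 = [[1, 1, 0, 0], [1, 2, 0, 0], [0, 0, 1, 1], [0, 0, 1, 2]]
B^3 = [[0, 0, 1, 2], [0, 0, 2, 3], [1, 2, 0, 0], [2, 3, 0, 0]]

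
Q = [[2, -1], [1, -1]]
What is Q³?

Q² = [[3, -1], [1, 0]]
Q³ = [[5, -2], [2, -1]]

[[5, -2], [2, -1]]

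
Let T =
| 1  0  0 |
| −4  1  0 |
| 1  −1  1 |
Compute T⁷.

T = I + N where N = [[0, 0, 0], [−4, 0, 0], [1, −1, 0]] is strictly lower-triangular, so N³ = 0.
(I + N)⁷ = I + 7·N + 21·N² = [[1, 0, 0], [−28, 1, 0], [91, −7, 1]].

[[1, 0, 0], [−28, 1, 0], [91, −7, 1]]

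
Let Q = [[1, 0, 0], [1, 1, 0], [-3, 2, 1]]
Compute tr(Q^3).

Q = I + N where N = [[0, 0, 0], [1, 0, 0], [-3, 2, 0]] is strictly lower-triangular, so N^3 = 0.
(I + N)^3 = I + 3·N + 3·N^2 = [[1, 0, 0], [3, 1, 0], [-3, 6, 1]].

3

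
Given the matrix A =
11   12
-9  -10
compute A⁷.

[[515, 516], [-387, -388]]

tr A = 1 and det A = -2, so the characteristic polynomial is λ² − (1)λ + (-2) with roots 2 and -1.
Eigenvectors give P = [[-4, -1], [3, 1]] with P⁻¹ = [[-1, -1], [3, 4]], and A = P·diag(2, -1)·P⁻¹.
Then A⁷ = P·diag(128, -1)·P⁻¹ = [[-512, 1], [384, -1]] · [[-1, -1], [3, 4]] = [[515, 516], [-387, -388]].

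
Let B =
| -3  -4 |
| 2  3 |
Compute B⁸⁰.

B² = I (check: tr B = 0 and det B = -1), so B⁸⁰ = I since 80 is even.

[[1, 0], [0, 1]]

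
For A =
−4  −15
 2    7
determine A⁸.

tr A = 3 and det A = 2, so the characteristic polynomial is λ² − (3)λ + (2) with roots 1 and 2.
Eigenvectors give P = [[−3, −5], [1, 2]] with P⁻¹ = [[−2, −5], [1, 3]], and A = P·diag(1, 2)·P⁻¹.
Then A⁸ = P·diag(1, 256)·P⁻¹ = [[−3, −1280], [1, 512]] · [[−2, −5], [1, 3]] = [[−1274, −3825], [510, 1531]].

[[−1274, −3825], [510, 1531]]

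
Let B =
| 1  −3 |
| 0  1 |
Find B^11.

[[1, −33], [0, 1]]

B = I + N where N = [[0, −3], [0, 0]] is strictly upper-triangular, so N^2 = 0.
(I + N)^11 = I + 11·N = [[1, −33], [0, 1]].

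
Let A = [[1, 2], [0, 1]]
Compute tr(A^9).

2

A = I + N where N = [[0, 2], [0, 0]] is strictly upper-triangular, so N^2 = 0.
(I + N)^9 = I + 9·N = [[1, 18], [0, 1]].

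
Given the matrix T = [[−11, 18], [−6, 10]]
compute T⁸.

[[1021, −1530], [510, −764]]

tr T = −1 and det T = −2, so the characteristic polynomial is λ² − (−1)λ + (−2) with roots −2 and 1.
Eigenvectors give P = [[2, −3], [1, −2]] with P⁻¹ = [[2, −3], [1, −2]], and T = P·diag(−2, 1)·P⁻¹.
Then T⁸ = P·diag(256, 1)·P⁻¹ = [[512, −3], [256, −2]] · [[2, −3], [1, −2]] = [[1021, −1530], [510, −764]].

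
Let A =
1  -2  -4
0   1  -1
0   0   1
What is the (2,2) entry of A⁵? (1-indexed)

A = I + N where N = [[0, -2, -4], [0, 0, -1], [0, 0, 0]] is strictly upper-triangular, so N³ = 0.
(I + N)⁵ = I + 5·N + 10·N² = [[1, -10, 0], [0, 1, -5], [0, 0, 1]].

1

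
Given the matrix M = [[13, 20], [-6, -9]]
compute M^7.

tr M = 4 and det M = 3, so the characteristic polynomial is λ² − (4)λ + (3) with roots 1 and 3.
Eigenvectors give P = [[5, -2], [-3, 1]] with P⁻¹ = [[-1, -2], [-3, -5]], and M = P·diag(1, 3)·P⁻¹.
Then M^7 = P·diag(1, 2187)·P⁻¹ = [[5, -4374], [-3, 2187]] · [[-1, -2], [-3, -5]] = [[13117, 21860], [-6558, -10929]].

[[13117, 21860], [-6558, -10929]]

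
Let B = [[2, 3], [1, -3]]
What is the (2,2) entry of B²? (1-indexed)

12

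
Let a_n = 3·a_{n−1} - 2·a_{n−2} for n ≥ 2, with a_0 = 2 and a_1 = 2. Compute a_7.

With companion matrix B = [[3, -2], [1, 0]], [a_n, a_{n−1}]ᵀ = B·[a_{n−1}, a_{n−2}]ᵀ, so [a_7, a_6]ᵀ = B^6·[a_1, a_0]ᵀ.
B^6 = [[127, -126], [63, -62]], giving [a_7, a_6]ᵀ = [[2], [2]].

2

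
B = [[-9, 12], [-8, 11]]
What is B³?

[[-57, 84], [-56, 83]]

tr B = 2 and det B = -3, so the characteristic polynomial is λ² − (2)λ + (-3) with roots 3 and -1.
Eigenvectors give P = [[-1, 3], [-1, 2]] with P⁻¹ = [[2, -3], [1, -1]], and B = P·diag(3, -1)·P⁻¹.
Then B³ = P·diag(27, -1)·P⁻¹ = [[-27, -3], [-27, -2]] · [[2, -3], [1, -1]] = [[-57, 84], [-56, 83]].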